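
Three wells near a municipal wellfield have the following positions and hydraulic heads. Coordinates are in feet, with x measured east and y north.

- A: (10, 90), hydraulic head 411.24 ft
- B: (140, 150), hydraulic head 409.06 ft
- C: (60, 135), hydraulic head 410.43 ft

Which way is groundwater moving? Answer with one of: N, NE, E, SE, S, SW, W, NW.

Differences from A: to B (Δx, Δy, Δh) = (130, 60, -2.18); to C = (50, 45, -0.81).
Determinant of the coordinate differences = 130·45 − 50·60 = 2850.
∂h/∂x = [(-2.18)·45 − (-0.81)·60] / 2850 = -0.01737
∂h/∂y = [130·(-0.81) − 50·(-2.18)] / 2850 = +0.001298
Flow = −∇h = (+0.01737 east, -0.001298 north), which points east.

E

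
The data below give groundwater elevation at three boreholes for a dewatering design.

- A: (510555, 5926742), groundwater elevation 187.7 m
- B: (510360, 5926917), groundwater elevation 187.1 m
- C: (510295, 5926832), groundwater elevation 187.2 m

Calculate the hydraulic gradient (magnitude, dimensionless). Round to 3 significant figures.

Three-point gradient (reference A): Δ to B = (-195, 175, -0.6), Δ to C = (-260, 90, -0.5).
∂h/∂x = +0.001199, ∂h/∂y = -0.002093 (det = 27950).
|∇h| = √(0.001199² + -0.002093²) = 0.002412

0.00241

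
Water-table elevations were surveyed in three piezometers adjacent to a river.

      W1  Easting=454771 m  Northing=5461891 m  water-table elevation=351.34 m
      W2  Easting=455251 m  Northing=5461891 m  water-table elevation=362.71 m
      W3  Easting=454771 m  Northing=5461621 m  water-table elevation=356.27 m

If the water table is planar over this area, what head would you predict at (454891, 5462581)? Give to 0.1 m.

∂h/∂x = (362.71 − 351.34) / (455251 − 454771) = +0.02369
∂h/∂y = (356.27 − 351.34) / (5461621 − 5461891) = -0.01826
h(454891, 5462581) = 351.34 + (+0.02369)·(120) + (-0.01826)·(690) = 351.34 +2.843 -12.599 = 341.584 m.

341.6 m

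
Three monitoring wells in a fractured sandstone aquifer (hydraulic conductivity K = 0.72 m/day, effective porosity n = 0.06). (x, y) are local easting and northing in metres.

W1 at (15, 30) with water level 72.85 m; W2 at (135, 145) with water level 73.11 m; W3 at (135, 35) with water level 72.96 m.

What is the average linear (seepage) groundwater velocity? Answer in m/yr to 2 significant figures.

7.1 m/yr

With h = a·x + b·y + c and W1 as origin, the differences give:
  120·a + 115·b = +0.26
  120·a + 5·b = +0.11
Eliminate b (×5 and ×115, subtract): -13200·a = -11.350 → a = ∂h/∂x = +0.0008598
Back-substitute: b = ∂h/∂y = +0.001364.
|∇h| = √(0.0008598² + 0.001364²) = 0.001612
Seepage velocity v = K·i/n = 0.72 × 0.001612 / 0.06 = 0.01934 m/day = 7.064 m/yr.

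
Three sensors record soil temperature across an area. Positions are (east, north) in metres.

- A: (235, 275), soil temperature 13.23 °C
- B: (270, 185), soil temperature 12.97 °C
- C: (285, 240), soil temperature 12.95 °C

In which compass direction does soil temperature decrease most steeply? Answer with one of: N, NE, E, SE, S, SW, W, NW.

Taking A as reference: B−A = (35, -90, -0.26); C−A = (50, -35, -0.28).
Determinant of the coordinate differences = 35·(-35) − 50·(-90) = 3275.
∂T/∂x = [(-0.26)·(-35) − (-0.28)·(-90)] / 3275 = -0.004916
∂T/∂y = [35·(-0.28) − 50·(-0.26)] / 3275 = +0.0009771
Steepest decrease is along −∇f = (+0.004916 E, -0.0009771 N) → east.

E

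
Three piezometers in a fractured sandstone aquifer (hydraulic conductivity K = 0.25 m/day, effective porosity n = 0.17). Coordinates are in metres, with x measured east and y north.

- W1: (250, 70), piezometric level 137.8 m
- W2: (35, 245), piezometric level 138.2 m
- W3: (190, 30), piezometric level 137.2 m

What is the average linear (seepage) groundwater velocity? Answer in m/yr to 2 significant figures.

With h = a·x + b·y + c and W1 as origin, the differences give:
  (-215)·a + 175·b = +0.4
  (-60)·a + (-40)·b = -0.6
Eliminate b (×(-40) and ×175, subtract): 19100·a = 89.00 → a = ∂h/∂x = +0.004660
Back-substitute: b = ∂h/∂y = +0.008010.
|∇h| = √(0.004660² + 0.008010²) = 0.009267
Seepage velocity v = K·i/n = 0.25 × 0.009267 / 0.17 = 0.01363 m/day = 4.978 m/yr.

5.0 m/yr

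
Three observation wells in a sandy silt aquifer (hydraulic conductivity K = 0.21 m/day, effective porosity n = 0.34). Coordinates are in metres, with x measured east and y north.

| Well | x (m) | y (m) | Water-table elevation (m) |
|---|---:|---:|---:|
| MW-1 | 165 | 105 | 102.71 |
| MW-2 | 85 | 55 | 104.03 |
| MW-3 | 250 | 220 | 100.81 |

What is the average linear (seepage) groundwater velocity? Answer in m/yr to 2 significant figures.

3.2 m/yr

Taking MW-1 as reference: MW-2−MW-1 = (-80, -50, +1.32); MW-3−MW-1 = (85, 115, -1.90).
Solve a·Δx + b·Δy = Δh: det = (-80)·115 − 85·(-50) = -4950.
∂h/∂x = [(+1.32)·115 − (-1.90)·(-50)] / -4950 = -0.01147
∂h/∂y = [(-80)·(-1.90) − 85·(+1.32)] / -4950 = -0.008040
|∇h| = √(-0.01147² + -0.008040²) = 0.01401
Seepage velocity v = K·i/n = 0.21 × 0.01401 / 0.34 = 0.008653 m/day = 3.161 m/yr.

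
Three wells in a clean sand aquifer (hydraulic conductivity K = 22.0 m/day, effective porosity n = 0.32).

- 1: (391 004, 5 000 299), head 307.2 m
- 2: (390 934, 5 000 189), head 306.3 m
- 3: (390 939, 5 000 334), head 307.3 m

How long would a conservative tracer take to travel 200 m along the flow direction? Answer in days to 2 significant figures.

410 days

Taking 1 as reference: 2−1 = (-70, -110, -0.9); 3−1 = (-65, 35, +0.1).
Determinant of the coordinate differences = (-70)·35 − (-65)·(-110) = -9600.
∂h/∂x = [(-0.9)·35 − (+0.1)·(-110)] / -9600 = +0.002135
∂h/∂y = [(-70)·(+0.1) − (-65)·(-0.9)] / -9600 = +0.006823
|∇h| = √(0.002135² + 0.006823²) = 0.007149
Seepage velocity v = K·i/n = 22.0 × 0.007149 / 0.32 = 0.4915 m/day.
t = 200 / 0.4915 = 406.9 days.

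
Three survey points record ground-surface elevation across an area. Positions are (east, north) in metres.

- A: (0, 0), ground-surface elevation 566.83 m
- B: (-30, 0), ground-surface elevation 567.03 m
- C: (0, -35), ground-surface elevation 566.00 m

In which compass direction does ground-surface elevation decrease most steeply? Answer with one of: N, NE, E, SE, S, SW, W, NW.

∂z/∂x = (567.03 − 566.83) / (-30 − 0) = -0.006667
∂z/∂y = (566.00 − 566.83) / (-35 − 0) = +0.02371
Steepest decrease is along −∇f = (+0.006667 E, -0.02371 N) → south.

S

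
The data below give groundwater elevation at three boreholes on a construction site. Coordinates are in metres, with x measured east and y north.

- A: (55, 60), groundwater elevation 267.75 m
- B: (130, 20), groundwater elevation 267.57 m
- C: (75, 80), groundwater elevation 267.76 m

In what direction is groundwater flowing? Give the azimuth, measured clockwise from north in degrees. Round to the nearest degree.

Differences from A: to B (Δx, Δy, Δh) = (75, -40, -0.18); to C = (20, 20, +0.01).
Solve a·Δx + b·Δy = Δh: det = 75·20 − 20·(-40) = 2300.
∂h/∂x = [(-0.18)·20 − (+0.01)·(-40)] / 2300 = -0.001391
∂h/∂y = [75·(+0.01) − 20·(-0.18)] / 2300 = +0.001891
Flow direction (−∇h) has components (+0.001391 E, -0.001891 N).
Azimuth = atan2(E, N) = atan2(+0.001391, -0.001891) = 143.7° ≈ 144°.

144°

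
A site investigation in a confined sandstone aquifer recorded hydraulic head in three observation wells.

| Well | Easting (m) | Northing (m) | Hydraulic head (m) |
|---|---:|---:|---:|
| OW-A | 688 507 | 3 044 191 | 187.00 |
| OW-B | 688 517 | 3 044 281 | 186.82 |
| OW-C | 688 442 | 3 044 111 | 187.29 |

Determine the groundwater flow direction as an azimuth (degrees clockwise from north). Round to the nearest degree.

053°

With h = a·x + b·y + c and OW-A as origin, the differences give:
  10·a + 90·b = -0.18
  (-65)·a + (-80)·b = +0.29
Eliminate b (×(-80) and ×90, subtract): 5050·a = -11.700 → a = ∂h/∂x = -0.002317
Back-substitute: b = ∂h/∂y = -0.001743.
Flow direction (−∇h) has components (+0.002317 E, +0.001743 N).
Azimuth = atan2(E, N) = atan2(+0.002317, +0.001743) = 53.1° ≈ 053°.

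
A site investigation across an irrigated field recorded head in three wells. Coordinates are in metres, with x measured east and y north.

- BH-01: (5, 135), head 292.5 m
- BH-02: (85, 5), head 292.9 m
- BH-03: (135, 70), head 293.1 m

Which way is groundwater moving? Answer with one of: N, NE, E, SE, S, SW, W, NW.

W

Taking BH-01 as reference: BH-02−BH-01 = (80, -130, +0.4); BH-03−BH-01 = (130, -65, +0.6).
Determinant of the coordinate differences = 80·(-65) − 130·(-130) = 11700.
∂h/∂x = [(+0.4)·(-65) − (+0.6)·(-130)] / 11700 = +0.004444
∂h/∂y = [80·(+0.6) − 130·(+0.4)] / 11700 = -0.0003419
Flow = −∇h = (-0.004444 east, +0.0003419 north), which points west.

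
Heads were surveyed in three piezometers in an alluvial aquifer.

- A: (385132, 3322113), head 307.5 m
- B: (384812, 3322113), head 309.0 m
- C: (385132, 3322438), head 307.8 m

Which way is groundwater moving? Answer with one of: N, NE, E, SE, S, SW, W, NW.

∂h/∂x = (309.0 − 307.5) / (384812 − 385132) = -0.004687
∂h/∂y = (307.8 − 307.5) / (3322438 − 3322113) = +0.0009231
Flow = −∇h = (+0.004687 east, -0.0009231 north), which points east.

E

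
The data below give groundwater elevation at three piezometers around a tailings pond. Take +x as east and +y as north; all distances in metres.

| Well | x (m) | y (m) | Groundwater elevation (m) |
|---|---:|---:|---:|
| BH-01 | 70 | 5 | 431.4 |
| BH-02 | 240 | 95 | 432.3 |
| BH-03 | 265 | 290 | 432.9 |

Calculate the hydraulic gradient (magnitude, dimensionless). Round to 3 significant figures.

Taking BH-01 as reference: BH-02−BH-01 = (170, 90, +0.9); BH-03−BH-01 = (195, 285, +1.5).
Solve a·Δx + b·Δy = Δh: det = 170·285 − 195·90 = 30900.
∂h/∂x = [(+0.9)·285 − (+1.5)·90] / 30900 = +0.003932
∂h/∂y = [170·(+1.5) − 195·(+0.9)] / 30900 = +0.002573
|∇h| = √(0.003932² + 0.002573²) = 0.004699

0.00470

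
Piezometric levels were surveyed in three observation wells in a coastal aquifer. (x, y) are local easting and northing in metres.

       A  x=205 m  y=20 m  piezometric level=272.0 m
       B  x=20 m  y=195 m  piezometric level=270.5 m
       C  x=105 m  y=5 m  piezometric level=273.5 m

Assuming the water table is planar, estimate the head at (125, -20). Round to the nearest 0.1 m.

With h = a·x + b·y + c and A as origin, the differences give:
  (-185)·a + 175·b = -1.5
  (-100)·a + (-15)·b = +1.5
Eliminate b (×(-15) and ×175, subtract): 20275·a = -240.00 → a = ∂h/∂x = -0.01184
Back-substitute: b = ∂h/∂y = -0.02109.
h(125, -20) = 272.0 + (-0.01184)·(-80) + (-0.02109)·(-40) = 272.0 +0.947 +0.843 = 273.790 m.

273.8 m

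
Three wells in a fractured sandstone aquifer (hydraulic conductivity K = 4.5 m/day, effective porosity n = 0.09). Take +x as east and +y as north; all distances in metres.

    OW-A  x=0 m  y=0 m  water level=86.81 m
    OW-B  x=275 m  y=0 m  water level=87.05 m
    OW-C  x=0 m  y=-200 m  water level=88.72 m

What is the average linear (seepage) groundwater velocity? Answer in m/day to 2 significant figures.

∂h/∂x = (87.05 − 86.81) / (275 − 0) = +0.0008727
∂h/∂y = (88.72 − 86.81) / (-200 − 0) = -0.009550
|∇h| = √(0.0008727² + -0.009550²) = 0.00959
Seepage velocity v = K·i/n = 4.5 × 0.00959 / 0.09 = 0.4795 m/day.

0.48 m/day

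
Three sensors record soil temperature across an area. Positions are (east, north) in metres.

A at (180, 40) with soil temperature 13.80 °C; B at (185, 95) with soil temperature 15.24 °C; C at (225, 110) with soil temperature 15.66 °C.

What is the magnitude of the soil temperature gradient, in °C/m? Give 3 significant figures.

Taking A as reference: B−A = (5, 55, +1.44); C−A = (45, 70, +1.86).
Solve a·Δx + b·Δy = ΔT: det = 5·70 − 45·55 = -2125.
∂T/∂x = [(+1.44)·70 − (+1.86)·55] / -2125 = +0.0007059
∂T/∂y = [5·(+1.86) − 45·(+1.44)] / -2125 = +0.02612
|∇f| = √(0.0007059² + 0.02612²) = 0.02613 °C/m

0.0261 °C/m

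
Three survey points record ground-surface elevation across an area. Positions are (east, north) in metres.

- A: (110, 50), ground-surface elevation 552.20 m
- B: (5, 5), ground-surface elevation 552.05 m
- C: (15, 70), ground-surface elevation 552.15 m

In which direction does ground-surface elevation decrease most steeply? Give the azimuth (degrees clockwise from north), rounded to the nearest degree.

With z = a·x + b·y + c and A as origin, the differences give:
  (-105)·a + (-45)·b = -0.15
  (-95)·a + 20·b = -0.05
Eliminate b (×20 and ×(-45), subtract): -6375·a = -5.250 → a = ∂z/∂x = +0.0008235
Back-substitute: b = ∂z/∂y = +0.001412.
Steepest decrease is along −∇f: components (-0.0008235 E, -0.001412 N).
Azimuth = atan2(-0.0008235, -0.001412) = 210.3° ≈ 210°.

210°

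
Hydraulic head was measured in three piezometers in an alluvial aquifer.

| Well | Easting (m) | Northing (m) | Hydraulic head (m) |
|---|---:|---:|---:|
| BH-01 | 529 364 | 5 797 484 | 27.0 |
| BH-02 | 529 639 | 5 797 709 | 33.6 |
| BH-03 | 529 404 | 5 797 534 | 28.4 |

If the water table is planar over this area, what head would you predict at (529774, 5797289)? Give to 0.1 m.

Taking BH-01 as reference: BH-02−BH-01 = (275, 225, +6.6); BH-03−BH-01 = (40, 50, +1.4).
Solve a·Δx + b·Δy = Δh: det = 275·50 − 40·225 = 4750.
∂h/∂x = [(+6.6)·50 − (+1.4)·225] / 4750 = +0.003158
∂h/∂y = [275·(+1.4) − 40·(+6.6)] / 4750 = +0.02547
h(529774, 5797289) = 27.0 + (+0.003158)·(410) + (+0.02547)·(-195) = 27.0 +1.295 -4.967 = 23.327 m.

23.3 m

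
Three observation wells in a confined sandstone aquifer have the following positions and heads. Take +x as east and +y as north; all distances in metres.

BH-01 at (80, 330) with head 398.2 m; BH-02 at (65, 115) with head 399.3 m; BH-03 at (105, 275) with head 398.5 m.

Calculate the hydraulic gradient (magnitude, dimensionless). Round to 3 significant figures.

0.00520

Differences from BH-01: to BH-02 (Δx, Δy, Δh) = (-15, -215, +1.1); to BH-03 = (25, -55, +0.3).
Solve a·Δx + b·Δy = Δh: det = (-15)·(-55) − 25·(-215) = 6200.
∂h/∂x = [(+1.1)·(-55) − (+0.3)·(-215)] / 6200 = +0.0006452
∂h/∂y = [(-15)·(+0.3) − 25·(+1.1)] / 6200 = -0.005161
|∇h| = √(0.0006452² + -0.005161²) = 0.005201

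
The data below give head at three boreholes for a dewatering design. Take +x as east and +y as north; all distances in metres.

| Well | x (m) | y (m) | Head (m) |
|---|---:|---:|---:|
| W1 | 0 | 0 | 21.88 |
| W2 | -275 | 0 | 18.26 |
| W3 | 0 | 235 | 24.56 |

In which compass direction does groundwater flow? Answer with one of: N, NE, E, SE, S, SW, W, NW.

∂h/∂x = (18.26 − 21.88) / (-275 − 0) = +0.01316
∂h/∂y = (24.56 − 21.88) / (235 − 0) = +0.01140
Flow = −∇h = (-0.01316 east, -0.01140 north), which points southwest.

SW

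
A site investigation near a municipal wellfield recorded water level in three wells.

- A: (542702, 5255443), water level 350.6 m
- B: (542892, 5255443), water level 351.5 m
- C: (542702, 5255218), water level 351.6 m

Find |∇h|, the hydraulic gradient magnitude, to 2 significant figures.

∂h/∂x = (351.5 − 350.6) / (542892 − 542702) = +0.004737
∂h/∂y = (351.6 − 350.6) / (5255218 − 5255443) = -0.004444
|∇h| = √(0.004737² + -0.004444²) = 0.006495

0.0065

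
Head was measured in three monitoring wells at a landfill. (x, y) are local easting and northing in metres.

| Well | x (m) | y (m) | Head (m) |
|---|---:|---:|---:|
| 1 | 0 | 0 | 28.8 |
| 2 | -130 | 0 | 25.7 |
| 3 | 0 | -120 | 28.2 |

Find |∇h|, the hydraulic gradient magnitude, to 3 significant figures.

∂h/∂x = (25.7 − 28.8) / (-130 − 0) = +0.02385
∂h/∂y = (28.2 − 28.8) / (-120 − 0) = +0.005000
|∇h| = √(0.02385² + 0.005000²) = 0.02437

0.0244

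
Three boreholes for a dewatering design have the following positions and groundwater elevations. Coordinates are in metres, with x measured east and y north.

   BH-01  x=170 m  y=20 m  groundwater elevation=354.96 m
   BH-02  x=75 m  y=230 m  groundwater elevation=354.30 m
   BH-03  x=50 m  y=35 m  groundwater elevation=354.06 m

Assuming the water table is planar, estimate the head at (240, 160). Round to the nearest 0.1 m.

With h = a·x + b·y + c and BH-01 as origin, the differences give:
  (-95)·a + 210·b = -0.66
  (-120)·a + 15·b = -0.90
Eliminate b (×15 and ×210, subtract): 23775·a = 179.100 → a = ∂h/∂x = +0.007533
Back-substitute: b = ∂h/∂y = +0.0002650.
h(240, 160) = 354.96 + (+0.007533)·(70) + (+0.0002650)·(140) = 354.96 +0.527 +0.037 = 355.524 m.

355.5 m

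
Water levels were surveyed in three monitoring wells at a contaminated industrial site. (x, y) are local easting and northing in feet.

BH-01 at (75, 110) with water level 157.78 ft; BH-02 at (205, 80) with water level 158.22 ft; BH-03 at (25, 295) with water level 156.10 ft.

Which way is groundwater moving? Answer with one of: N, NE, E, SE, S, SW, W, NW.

N

Differences from BH-01: to BH-02 (Δx, Δy, Δh) = (130, -30, +0.44); to BH-03 = (-50, 185, -1.68).
Solve a·Δx + b·Δy = Δh: det = 130·185 − (-50)·(-30) = 22550.
∂h/∂x = [(+0.44)·185 − (-1.68)·(-30)] / 22550 = +0.001375
∂h/∂y = [130·(-1.68) − (-50)·(+0.44)] / 22550 = -0.008710
Flow = −∇h = (-0.001375 east, +0.008710 north), which points north.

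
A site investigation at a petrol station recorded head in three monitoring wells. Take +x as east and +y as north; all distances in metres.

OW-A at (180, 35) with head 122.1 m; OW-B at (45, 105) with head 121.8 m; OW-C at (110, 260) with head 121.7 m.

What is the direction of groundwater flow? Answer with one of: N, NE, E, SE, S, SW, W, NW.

Taking OW-A as reference: OW-B−OW-A = (-135, 70, -0.3); OW-C−OW-A = (-70, 225, -0.4).
Solve a·Δx + b·Δy = Δh: det = (-135)·225 − (-70)·70 = -25475.
∂h/∂x = [(-0.3)·225 − (-0.4)·70] / -25475 = +0.001551
∂h/∂y = [(-135)·(-0.4) − (-70)·(-0.3)] / -25475 = -0.001295
Flow = −∇h = (-0.001551 east, +0.001295 north), which points northwest.

NW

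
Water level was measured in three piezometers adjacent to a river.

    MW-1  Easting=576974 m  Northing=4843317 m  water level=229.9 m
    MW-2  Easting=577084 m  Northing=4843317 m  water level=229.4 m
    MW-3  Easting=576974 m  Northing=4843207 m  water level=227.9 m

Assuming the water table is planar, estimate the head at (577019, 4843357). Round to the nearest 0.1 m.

∂h/∂x = (229.4 − 229.9) / (577084 − 576974) = -0.004545
∂h/∂y = (227.9 − 229.9) / (4843207 − 4843317) = +0.01818
h(577019, 4843357) = 229.9 + (-0.004545)·(45) + (+0.01818)·(40) = 229.9 -0.205 +0.727 = 230.423 m.

230.4 m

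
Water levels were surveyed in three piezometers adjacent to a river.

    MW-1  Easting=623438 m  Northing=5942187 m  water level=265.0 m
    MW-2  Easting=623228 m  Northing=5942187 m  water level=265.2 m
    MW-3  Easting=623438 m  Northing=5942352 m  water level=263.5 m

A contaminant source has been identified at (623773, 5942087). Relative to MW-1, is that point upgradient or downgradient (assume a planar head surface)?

upgradient

∂h/∂x = (265.2 − 265.0) / (623228 − 623438) = -0.0009524
∂h/∂y = (263.5 − 265.0) / (5942352 − 5942187) = -0.009091
Head at (623773, 5942087) = 265.0 + (-0.0009524)·(335) + (-0.009091)·(-100) = 265.59 m.
That is higher than the 265.0 m at MW-1, so the point is upgradient.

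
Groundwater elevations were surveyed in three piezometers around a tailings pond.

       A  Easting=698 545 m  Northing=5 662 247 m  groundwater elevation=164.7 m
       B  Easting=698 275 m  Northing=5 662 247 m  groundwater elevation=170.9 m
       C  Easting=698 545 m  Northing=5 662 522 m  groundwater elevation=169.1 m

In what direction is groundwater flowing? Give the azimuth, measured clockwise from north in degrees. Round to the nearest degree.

∂h/∂x = (170.9 − 164.7) / (698275 − 698545) = -0.02296
∂h/∂y = (169.1 − 164.7) / (5662522 − 5662247) = +0.01600
Flow direction (−∇h) has components (+0.02296 E, -0.01600 N).
Azimuth = atan2(E, N) = atan2(+0.02296, -0.01600) = 124.9° ≈ 125°.

125°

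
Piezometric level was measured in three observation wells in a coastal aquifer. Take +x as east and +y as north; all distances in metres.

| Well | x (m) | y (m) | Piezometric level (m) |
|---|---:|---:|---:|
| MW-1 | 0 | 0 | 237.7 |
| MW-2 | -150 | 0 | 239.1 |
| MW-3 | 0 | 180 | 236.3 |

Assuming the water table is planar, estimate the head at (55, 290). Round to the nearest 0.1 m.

∂h/∂x = (239.1 − 237.7) / (-150 − 0) = -0.009333
∂h/∂y = (236.3 − 237.7) / (180 − 0) = -0.007778
h(55, 290) = 237.7 + (-0.009333)·(55) + (-0.007778)·(290) = 237.7 -0.513 -2.256 = 234.931 m.

234.9 m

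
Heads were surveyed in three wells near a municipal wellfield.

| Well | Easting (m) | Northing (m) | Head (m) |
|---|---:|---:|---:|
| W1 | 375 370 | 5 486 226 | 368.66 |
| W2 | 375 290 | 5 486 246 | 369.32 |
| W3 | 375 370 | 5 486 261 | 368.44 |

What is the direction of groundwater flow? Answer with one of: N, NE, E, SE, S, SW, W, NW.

Taking W1 as reference: W2−W1 = (-80, 20, +0.66); W3−W1 = (0, 35, -0.22).
Solve a·Δx + b·Δy = Δh: det = (-80)·35 − 0·20 = -2800.
∂h/∂x = [(+0.66)·35 − (-0.22)·20] / -2800 = -0.009821
∂h/∂y = [(-80)·(-0.22) − 0·(+0.66)] / -2800 = -0.006286
Flow = −∇h = (+0.009821 east, +0.006286 north), which points northeast.

NE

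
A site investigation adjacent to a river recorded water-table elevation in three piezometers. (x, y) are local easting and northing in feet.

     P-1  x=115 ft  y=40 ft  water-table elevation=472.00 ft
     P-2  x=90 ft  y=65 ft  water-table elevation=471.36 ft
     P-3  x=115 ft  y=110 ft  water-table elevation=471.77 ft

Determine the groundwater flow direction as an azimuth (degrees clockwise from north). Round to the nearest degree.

278°

With h = a·x + b·y + c and P-1 as origin, the differences give:
  (-25)·a + 25·b = -0.64
  0·a + 70·b = -0.23
Eliminate b (×70 and ×25, subtract): -1750·a = -39.050 → a = ∂h/∂x = +0.02231
Back-substitute: b = ∂h/∂y = -0.003286.
Flow direction (−∇h) has components (-0.02231 E, +0.003286 N).
Azimuth = atan2(E, N) = atan2(-0.02231, +0.003286) = 278.4° ≈ 278°.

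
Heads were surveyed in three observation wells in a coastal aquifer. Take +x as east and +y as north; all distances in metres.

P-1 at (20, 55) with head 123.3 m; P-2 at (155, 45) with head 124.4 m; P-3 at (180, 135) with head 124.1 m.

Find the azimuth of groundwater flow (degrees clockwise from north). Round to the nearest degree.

Differences from P-1: to P-2 (Δx, Δy, Δh) = (135, -10, +1.1); to P-3 = (160, 80, +0.8).
Solve a·Δx + b·Δy = Δh: det = 135·80 − 160·(-10) = 12400.
∂h/∂x = [(+1.1)·80 − (+0.8)·(-10)] / 12400 = +0.007742
∂h/∂y = [135·(+0.8) − 160·(+1.1)] / 12400 = -0.005484
Flow direction (−∇h) has components (-0.007742 E, +0.005484 N).
Azimuth = atan2(E, N) = atan2(-0.007742, +0.005484) = 305.3° ≈ 305°.

305°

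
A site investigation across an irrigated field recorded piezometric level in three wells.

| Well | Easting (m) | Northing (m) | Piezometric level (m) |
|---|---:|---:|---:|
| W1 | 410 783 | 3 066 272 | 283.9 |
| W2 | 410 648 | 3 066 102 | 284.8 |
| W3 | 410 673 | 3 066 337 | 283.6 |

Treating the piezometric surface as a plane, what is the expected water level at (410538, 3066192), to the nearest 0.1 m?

With h = a·x + b·y + c and W1 as origin, the differences give:
  (-135)·a + (-170)·b = +0.9
  (-110)·a + 65·b = -0.3
Eliminate b (×65 and ×(-170), subtract): -27475·a = 7.50 → a = ∂h/∂x = -0.0002730
Back-substitute: b = ∂h/∂y = -0.005077.
h(410538, 3066192) = 283.9 + (-0.0002730)·(-245) + (-0.005077)·(-80) = 283.9 +0.067 +0.406 = 284.373 m.

284.4 m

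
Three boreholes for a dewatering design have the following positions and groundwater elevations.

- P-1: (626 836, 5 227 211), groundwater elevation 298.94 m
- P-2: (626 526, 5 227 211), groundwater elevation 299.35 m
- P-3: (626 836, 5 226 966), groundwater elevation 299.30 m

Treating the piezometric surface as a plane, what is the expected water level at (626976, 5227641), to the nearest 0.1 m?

∂h/∂x = (299.35 − 298.94) / (626526 − 626836) = -0.001323
∂h/∂y = (299.30 − 298.94) / (5226966 − 5227211) = -0.001469
h(626976, 5227641) = 298.94 + (-0.001323)·(140) + (-0.001469)·(430) = 298.94 -0.185 -0.632 = 298.123 m.

298.1 m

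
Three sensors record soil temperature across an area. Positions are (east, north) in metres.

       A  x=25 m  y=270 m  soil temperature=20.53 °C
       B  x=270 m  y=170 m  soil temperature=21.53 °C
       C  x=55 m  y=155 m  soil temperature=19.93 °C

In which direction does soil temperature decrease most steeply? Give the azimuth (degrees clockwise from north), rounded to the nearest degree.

225°

With T = a·x + b·y + c and A as origin, the differences give:
  245·a + (-100)·b = +1.00
  30·a + (-115)·b = -0.60
Eliminate b (×(-115) and ×(-100), subtract): -25175·a = -175.000 → a = ∂T/∂x = +0.006951
Back-substitute: b = ∂T/∂y = +0.007031.
Steepest decrease is along −∇f: components (-0.006951 E, -0.007031 N).
Azimuth = atan2(-0.006951, -0.007031) = 224.7° ≈ 225°.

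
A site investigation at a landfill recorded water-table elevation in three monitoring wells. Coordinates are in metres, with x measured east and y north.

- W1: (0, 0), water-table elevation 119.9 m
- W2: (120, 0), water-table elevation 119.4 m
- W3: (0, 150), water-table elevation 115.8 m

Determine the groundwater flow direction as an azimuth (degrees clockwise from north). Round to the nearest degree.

009°

∂h/∂x = (119.4 − 119.9) / (120 − 0) = -0.004167
∂h/∂y = (115.8 − 119.9) / (150 − 0) = -0.02733
Flow direction (−∇h) has components (+0.004167 E, +0.02733 N).
Azimuth = atan2(E, N) = atan2(+0.004167, +0.02733) = 8.7° ≈ 009°.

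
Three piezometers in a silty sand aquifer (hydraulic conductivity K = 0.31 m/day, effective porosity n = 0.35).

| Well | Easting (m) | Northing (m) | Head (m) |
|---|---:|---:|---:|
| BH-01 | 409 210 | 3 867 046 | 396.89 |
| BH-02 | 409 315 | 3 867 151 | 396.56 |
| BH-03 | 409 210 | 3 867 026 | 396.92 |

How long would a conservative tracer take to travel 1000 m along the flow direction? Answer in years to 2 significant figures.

Taking BH-01 as reference: BH-02−BH-01 = (105, 105, -0.33); BH-03−BH-01 = (0, -20, +0.03).
Determinant of the coordinate differences = 105·(-20) − 0·105 = -2100.
∂h/∂x = [(-0.33)·(-20) − (+0.03)·105] / -2100 = -0.001643
∂h/∂y = [105·(+0.03) − 0·(-0.33)] / -2100 = -0.001500
|∇h| = √(-0.001643² + -0.001500²) = 0.002225
Seepage velocity v = K·i/n = 0.31 × 0.002225 / 0.35 = 0.001971 m/day.
t = 1000 / 0.001971 = 5.074e+05 days = 1.39e+03 years.

1400 years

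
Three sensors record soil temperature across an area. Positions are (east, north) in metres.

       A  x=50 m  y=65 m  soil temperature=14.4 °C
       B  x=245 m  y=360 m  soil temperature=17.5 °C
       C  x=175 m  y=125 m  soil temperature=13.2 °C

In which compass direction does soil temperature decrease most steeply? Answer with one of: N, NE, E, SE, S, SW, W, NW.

Differences from A: to B (Δx, Δy, Δh) = (195, 295, +3.1); to C = (125, 60, -1.2).
Solve a·Δx + b·Δy = ΔT: det = 195·60 − 125·295 = -25175.
∂T/∂x = [(+3.1)·60 − (-1.2)·295] / -25175 = -0.02145
∂T/∂y = [195·(-1.2) − 125·(+3.1)] / -25175 = +0.02469
Steepest decrease is along −∇f = (+0.02145 E, -0.02469 N) → southeast.

SE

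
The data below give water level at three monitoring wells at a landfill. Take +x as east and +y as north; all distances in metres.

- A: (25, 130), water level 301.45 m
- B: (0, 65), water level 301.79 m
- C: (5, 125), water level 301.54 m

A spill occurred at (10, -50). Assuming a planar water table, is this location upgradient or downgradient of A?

Taking A as reference: B−A = (-25, -65, +0.34); C−A = (-20, -5, +0.09).
Determinant of the coordinate differences = (-25)·(-5) − (-20)·(-65) = -1175.
∂h/∂x = [(+0.34)·(-5) − (+0.09)·(-65)] / -1175 = -0.003532
∂h/∂y = [(-25)·(+0.09) − (-20)·(+0.34)] / -1175 = -0.003872
Head at (10, -50) = 301.45 + (-0.003532)·(-15) + (-0.003872)·(-180) = 302.20 m.
That is higher than the 301.45 m at A, so the point is upgradient.

upgradient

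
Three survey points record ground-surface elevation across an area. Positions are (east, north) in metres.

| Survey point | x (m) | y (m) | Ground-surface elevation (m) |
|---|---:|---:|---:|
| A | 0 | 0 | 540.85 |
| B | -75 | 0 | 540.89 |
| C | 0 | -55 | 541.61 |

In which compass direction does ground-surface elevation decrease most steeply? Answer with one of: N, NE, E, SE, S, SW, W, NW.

∂z/∂x = (540.89 − 540.85) / (-75 − 0) = -0.0005333
∂z/∂y = (541.61 − 540.85) / (-55 − 0) = -0.01382
Steepest decrease is along −∇f = (+0.0005333 E, +0.01382 N) → north.

N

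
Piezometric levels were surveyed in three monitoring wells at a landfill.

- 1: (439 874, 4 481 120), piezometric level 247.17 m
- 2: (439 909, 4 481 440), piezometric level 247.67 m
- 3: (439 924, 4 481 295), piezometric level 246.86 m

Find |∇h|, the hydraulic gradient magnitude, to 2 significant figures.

0.019

With h = a·x + b·y + c and 1 as origin, the differences give:
  35·a + 320·b = +0.50
  50·a + 175·b = -0.31
Eliminate b (×175 and ×320, subtract): -9875·a = 186.700 → a = ∂h/∂x = -0.01891
Back-substitute: b = ∂h/∂y = +0.003630.
|∇h| = √(-0.01891² + 0.003630²) = 0.01926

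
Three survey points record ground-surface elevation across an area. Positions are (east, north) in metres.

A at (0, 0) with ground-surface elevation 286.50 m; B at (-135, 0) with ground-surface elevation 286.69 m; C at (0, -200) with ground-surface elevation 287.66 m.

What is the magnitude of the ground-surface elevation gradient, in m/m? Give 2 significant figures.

0.0060 m/m

∂z/∂x = (286.69 − 286.50) / (-135 − 0) = -0.001407
∂z/∂y = (287.66 − 286.50) / (-200 − 0) = -0.005800
|∇f| = √(-0.001407² + -0.005800²) = 0.005968 m/m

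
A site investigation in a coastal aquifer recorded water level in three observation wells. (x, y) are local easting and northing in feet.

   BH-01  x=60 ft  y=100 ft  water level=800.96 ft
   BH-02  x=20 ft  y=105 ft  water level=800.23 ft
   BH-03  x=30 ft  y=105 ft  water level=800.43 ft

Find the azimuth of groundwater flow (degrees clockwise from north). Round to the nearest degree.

With h = a·x + b·y + c and BH-01 as origin, the differences give:
  (-40)·a + 5·b = -0.73
  (-30)·a + 5·b = -0.53
Eliminate b (×5 and ×5, subtract): -50·a = -1.000 → a = ∂h/∂x = +0.02000
Back-substitute: b = ∂h/∂y = +0.01400.
Flow direction (−∇h) has components (-0.02000 E, -0.01400 N).
Azimuth = atan2(E, N) = atan2(-0.02000, -0.01400) = 235.0° ≈ 235°.

235°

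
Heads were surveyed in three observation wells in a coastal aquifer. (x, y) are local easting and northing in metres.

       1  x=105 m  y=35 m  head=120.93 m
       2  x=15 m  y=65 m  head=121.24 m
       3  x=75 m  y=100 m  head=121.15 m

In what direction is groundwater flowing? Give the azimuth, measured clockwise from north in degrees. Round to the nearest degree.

With h = a·x + b·y + c and 1 as origin, the differences give:
  (-90)·a + 30·b = +0.31
  (-30)·a + 65·b = +0.22
Eliminate b (×65 and ×30, subtract): -4950·a = 13.550 → a = ∂h/∂x = -0.002737
Back-substitute: b = ∂h/∂y = +0.002121.
Flow direction (−∇h) has components (+0.002737 E, -0.002121 N).
Azimuth = atan2(E, N) = atan2(+0.002737, -0.002121) = 127.8° ≈ 128°.

128°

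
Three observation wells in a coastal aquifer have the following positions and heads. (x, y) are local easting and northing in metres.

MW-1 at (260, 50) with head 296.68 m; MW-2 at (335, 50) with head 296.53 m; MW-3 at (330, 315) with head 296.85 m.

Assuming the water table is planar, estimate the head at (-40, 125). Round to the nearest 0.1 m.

With h = a·x + b·y + c and MW-1 as origin, the differences give:
  75·a + 0·b = -0.15
  70·a + 265·b = +0.17
Eliminate b (×265 and ×0, subtract): 19875·a = -39.750 → a = ∂h/∂x = -0.002000
Back-substitute: b = ∂h/∂y = +0.001170.
h(-40, 125) = 296.68 + (-0.002000)·(-300) + (+0.001170)·(75) = 296.68 +0.600 +0.088 = 297.368 m.

297.4 m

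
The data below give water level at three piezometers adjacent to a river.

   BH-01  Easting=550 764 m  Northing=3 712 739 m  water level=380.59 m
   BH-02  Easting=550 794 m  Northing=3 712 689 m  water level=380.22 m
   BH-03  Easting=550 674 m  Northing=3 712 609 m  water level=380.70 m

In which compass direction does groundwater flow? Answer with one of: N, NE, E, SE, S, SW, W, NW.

Differences from BH-01: to BH-02 (Δx, Δy, Δh) = (30, -50, -0.37); to BH-03 = (-90, -130, +0.11).
Determinant of the coordinate differences = 30·(-130) − (-90)·(-50) = -8400.
∂h/∂x = [(-0.37)·(-130) − (+0.11)·(-50)] / -8400 = -0.006381
∂h/∂y = [30·(+0.11) − (-90)·(-0.37)] / -8400 = +0.003571
Flow = −∇h = (+0.006381 east, -0.003571 north), which points southeast.

SE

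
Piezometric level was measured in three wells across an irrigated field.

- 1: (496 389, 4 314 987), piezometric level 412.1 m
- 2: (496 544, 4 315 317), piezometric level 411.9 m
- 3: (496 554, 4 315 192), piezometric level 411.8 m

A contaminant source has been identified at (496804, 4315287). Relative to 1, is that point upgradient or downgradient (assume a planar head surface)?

downgradient

Taking 1 as reference: 2−1 = (155, 330, -0.2); 3−1 = (165, 205, -0.3).
Solve a·Δx + b·Δy = Δh: det = 155·205 − 165·330 = -22675.
∂h/∂x = [(-0.2)·205 − (-0.3)·330] / -22675 = -0.002558
∂h/∂y = [155·(-0.3) − 165·(-0.2)] / -22675 = +0.0005954
Head at (496804, 4315287) = 412.1 + (-0.002558)·(415) + (+0.0005954)·(300) = 411.22 m.
That is lower than the 412.1 m at 1, so the point is downgradient.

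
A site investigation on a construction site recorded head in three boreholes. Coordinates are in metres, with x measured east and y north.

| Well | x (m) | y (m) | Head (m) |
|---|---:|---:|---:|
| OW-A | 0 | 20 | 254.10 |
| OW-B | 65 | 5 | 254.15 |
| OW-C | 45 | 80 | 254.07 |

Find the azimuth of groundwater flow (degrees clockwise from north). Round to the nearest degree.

329°

Differences from OW-A: to OW-B (Δx, Δy, Δh) = (65, -15, +0.05); to OW-C = (45, 60, -0.03).
Solve a·Δx + b·Δy = Δh: det = 65·60 − 45·(-15) = 4575.
∂h/∂x = [(+0.05)·60 − (-0.03)·(-15)] / 4575 = +0.0005574
∂h/∂y = [65·(-0.03) − 45·(+0.05)] / 4575 = -0.0009180
Flow direction (−∇h) has components (-0.0005574 E, +0.0009180 N).
Azimuth = atan2(E, N) = atan2(-0.0005574, +0.0009180) = 328.7° ≈ 329°.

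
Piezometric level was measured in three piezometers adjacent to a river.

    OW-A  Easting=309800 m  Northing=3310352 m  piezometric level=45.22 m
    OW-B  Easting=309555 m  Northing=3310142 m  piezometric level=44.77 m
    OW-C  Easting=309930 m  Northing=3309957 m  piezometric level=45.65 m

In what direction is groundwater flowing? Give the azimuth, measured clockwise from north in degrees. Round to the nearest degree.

Taking OW-A as reference: OW-B−OW-A = (-245, -210, -0.45); OW-C−OW-A = (130, -395, +0.43).
Solve a·Δx + b·Δy = Δh: det = (-245)·(-395) − 130·(-210) = 124075.
∂h/∂x = [(-0.45)·(-395) − (+0.43)·(-210)] / 124075 = +0.002160
∂h/∂y = [(-245)·(+0.43) − 130·(-0.45)] / 124075 = -0.0003776
Flow direction (−∇h) has components (-0.002160 E, +0.0003776 N).
Azimuth = atan2(E, N) = atan2(-0.002160, +0.0003776) = 279.9° ≈ 280°.

280°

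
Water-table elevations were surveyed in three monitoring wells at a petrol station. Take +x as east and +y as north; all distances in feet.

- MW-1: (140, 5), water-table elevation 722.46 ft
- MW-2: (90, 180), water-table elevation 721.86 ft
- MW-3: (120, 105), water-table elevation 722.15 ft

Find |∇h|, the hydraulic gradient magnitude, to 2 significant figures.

0.0045

Three-point gradient (reference MW-1): Δ to MW-2 = (-50, 175, -0.60), Δ to MW-3 = (-20, 100, -0.31).
∂h/∂x = +0.003833, ∂h/∂y = -0.002333 (det = -1500).
|∇h| = √(0.003833² + -0.002333²) = 0.004487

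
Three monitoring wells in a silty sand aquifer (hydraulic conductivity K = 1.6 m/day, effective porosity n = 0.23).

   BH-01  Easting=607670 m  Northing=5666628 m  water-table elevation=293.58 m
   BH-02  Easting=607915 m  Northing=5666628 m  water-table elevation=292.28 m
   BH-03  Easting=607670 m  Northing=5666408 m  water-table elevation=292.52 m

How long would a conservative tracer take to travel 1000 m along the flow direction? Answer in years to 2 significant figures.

55 years

∂h/∂x = (292.28 − 293.58) / (607915 − 607670) = -0.005306
∂h/∂y = (292.52 − 293.58) / (5666408 − 5666628) = +0.004818
|∇h| = √(-0.005306² + 0.004818²) = 0.007167
Seepage velocity v = K·i/n = 1.6 × 0.007167 / 0.23 = 0.04986 m/day.
t = 1000 / 0.04986 = 2.006e+04 days = 54.9 years.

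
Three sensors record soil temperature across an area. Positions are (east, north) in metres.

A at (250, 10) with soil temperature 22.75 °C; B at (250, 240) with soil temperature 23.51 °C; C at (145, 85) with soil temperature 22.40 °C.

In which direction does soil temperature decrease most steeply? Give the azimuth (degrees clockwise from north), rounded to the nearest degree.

Taking A as reference: B−A = (0, 230, +0.76); C−A = (-105, 75, -0.35).
Solve a·Δx + b·Δy = ΔT: det = 0·75 − (-105)·230 = 24150.
∂T/∂x = [(+0.76)·75 − (-0.35)·230] / 24150 = +0.005694
∂T/∂y = [0·(-0.35) − (-105)·(+0.76)] / 24150 = +0.003304
Steepest decrease is along −∇f: components (-0.005694 E, -0.003304 N).
Azimuth = atan2(-0.005694, -0.003304) = 239.9° ≈ 240°.

240°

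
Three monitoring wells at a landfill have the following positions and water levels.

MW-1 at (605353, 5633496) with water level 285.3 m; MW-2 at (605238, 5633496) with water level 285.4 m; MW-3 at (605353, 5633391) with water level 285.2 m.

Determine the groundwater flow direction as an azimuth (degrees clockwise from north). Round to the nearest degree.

∂h/∂x = (285.4 − 285.3) / (605238 − 605353) = -0.0008696
∂h/∂y = (285.2 − 285.3) / (5633391 − 5633496) = +0.0009524
Flow direction (−∇h) has components (+0.0008696 E, -0.0009524 N).
Azimuth = atan2(E, N) = atan2(+0.0008696, -0.0009524) = 137.6° ≈ 138°.

138°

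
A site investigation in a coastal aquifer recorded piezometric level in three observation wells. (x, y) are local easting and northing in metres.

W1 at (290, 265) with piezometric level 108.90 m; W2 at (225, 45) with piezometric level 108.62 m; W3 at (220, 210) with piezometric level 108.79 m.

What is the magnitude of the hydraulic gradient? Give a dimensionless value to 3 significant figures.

Taking W1 as reference: W2−W1 = (-65, -220, -0.28); W3−W1 = (-70, -55, -0.11).
Determinant of the coordinate differences = (-65)·(-55) − (-70)·(-220) = -11825.
∂h/∂x = [(-0.28)·(-55) − (-0.11)·(-220)] / -11825 = +0.0007442
∂h/∂y = [(-65)·(-0.11) − (-70)·(-0.28)] / -11825 = +0.001053
|∇h| = √(0.0007442² + 0.001053²) = 0.001289

0.00129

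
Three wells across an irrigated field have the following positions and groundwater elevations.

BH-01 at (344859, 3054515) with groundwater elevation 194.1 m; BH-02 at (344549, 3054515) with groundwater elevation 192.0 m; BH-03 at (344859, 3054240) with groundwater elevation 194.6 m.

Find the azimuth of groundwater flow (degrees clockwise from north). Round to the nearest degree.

∂h/∂x = (192.0 − 194.1) / (344549 − 344859) = +0.006774
∂h/∂y = (194.6 − 194.1) / (3054240 − 3054515) = -0.001818
Flow direction (−∇h) has components (-0.006774 E, +0.001818 N).
Azimuth = atan2(E, N) = atan2(-0.006774, +0.001818) = 285.0° ≈ 285°.

285°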